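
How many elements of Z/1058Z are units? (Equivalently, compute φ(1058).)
Z/1058Z has φ(1058) = 506 units

An element a ∈ Z/1058Z is a unit iff gcd(a, 1058) = 1, so the number of units is φ(1058). φ is multiplicative, with φ(p^e) = p^e − p^(e−1). Factorise 1058 = 2 · 23^2. Then
  φ(1058) = (2 − 1) · (23^2 − 23^1) = 1 · 506 = 506.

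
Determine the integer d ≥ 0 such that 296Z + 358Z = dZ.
(296, 358) = (2); d = 2

In the PID Z, (a, b) is generated by gcd(a, b). Compute gcd(358, 296) with the extended Euclidean algorithm, tracking rows (r, s, t) with s·358 + t·296 = r:
  row A: (358, 1, 0)   [1·358 + 0·296 = 358]
  row B: (296, 0, 1)   [0·358 + 1·296 = 296]
  358 = 1·296 + 62   → row C = row A − 1·row B = (62, 1, −1)   [check: 1·358 − 1·296 = 62]
  296 = 4·62 + 48   → row D = row B − 4·row C = (48, −4, 5)   [check: −4·358 + 5·296 = 48]
  62 = 1·48 + 14   → row E = row C − 1·row D = (14, 5, −6)   [check: 5·358 − 6·296 = 14]
  48 = 3·14 + 6   → row F = row D − 3·row E = (6, −19, 23)   [check: −19·358 + 23·296 = 6]
  14 = 2·6 + 2   → row G = row E − 2·row F = (2, 43, −52)   [check: 43·358 − 52·296 = 2]
  6 = 3·2 + 0   → remainder 0, stop. gcd = 2 (last nonzero row G).
So gcd(296, 358) = 2, with Bézout identity 43·358 − 52·296 = 2. Containment (⊇): the Bézout identity exhibits 2 as an element of (296, 358), giving (2) ⊆ (296, 358). Containment (⊆): since 2 | 296 and 2 | 358 (296 = 2·148, 358 = 2·179), every Z-linear combination of 296 and 358 is divisible by 2, so (296, 358) ⊆ (2). Therefore (296, 358) = (2), d = 2.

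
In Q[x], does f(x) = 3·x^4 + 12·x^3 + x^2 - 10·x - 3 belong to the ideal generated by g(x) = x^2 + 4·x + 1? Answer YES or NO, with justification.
NO

In Q[x] the ideal (g) consists of all multiples of g, so f ∈ (g) iff g | f, i.e. iff the remainder of f on division by g is 0. Divide f by g (g is monic, so eliminate the leading term of the running remainder at each step):
  leading term 3·x^4: subtract (3·x^2)·g(x) = 3·x^4 + 12·x^3 + 3·x^2, leaving -2·x^2 - 10·x - 3
  leading term -2·x^2: subtract (-2)·g(x) = -2·x^2 - 8·x - 2, leaving -2·x - 1
The remainder r(x) = -2·x - 1 ≠ 0 (and deg r < deg g), so g ∤ f, i.e. f ∉ (g).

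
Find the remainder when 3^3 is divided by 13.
Use repeated squaring. Binary(3) = 11. Walk through the bits of the exponent 3 left-to-right: at each bit after the leading one, square the running value, then multiply by 3 if the bit is 1 (always reducing mod 13):
  bit 1 = 1 (leading): start with 3.
  bit 2 = 1: square 3^2 = 9; bit is 1, so multiply 9·3 = 27 ≡ 1 (mod 13).
Final value: 3^3 ≡ 1 (mod 13).

Final answer: 1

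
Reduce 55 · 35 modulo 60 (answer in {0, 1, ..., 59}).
5

Both factors are already reduced mod 60. 55 · 35 = 1925. Dividing by 60: 1925 = 32·60 + 5. So (55 · 35) mod 60 = 5.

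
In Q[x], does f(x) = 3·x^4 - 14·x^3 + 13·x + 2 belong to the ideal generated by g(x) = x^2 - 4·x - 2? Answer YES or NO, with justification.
In Q[x] the ideal (g) consists of all multiples of g, so f ∈ (g) iff g | f, i.e. iff the remainder of f on division by g is 0. Divide f by g (g is monic, so eliminate the leading term of the running remainder at each step):
  leading term 3·x^4: subtract (3·x^2)·g(x) = 3·x^4 - 12·x^3 - 6·x^2, leaving -2·x^3 + 6·x^2 + 13·x + 2
  leading term -2·x^3: subtract (-2·x)·g(x) = -2·x^3 + 8·x^2 + 4·x, leaving -2·x^2 + 9·x + 2
  leading term -2·x^2: subtract (-2)·g(x) = -2·x^2 + 8·x + 4, leaving x - 2
The remainder r(x) = x - 2 ≠ 0 (and deg r < deg g), so g ∤ f, i.e. f ∉ (g).

Final answer: NO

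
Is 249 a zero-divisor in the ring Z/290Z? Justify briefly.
NO

gcd(249, 290) = 1, so 249 is a unit in Z/290Z (it has a multiplicative inverse). A unit cannot be a zero-divisor: if 249·b ≡ 0 then multiplying both sides by 249^(−1) gives b ≡ 0. So 249 is not a zero-divisor.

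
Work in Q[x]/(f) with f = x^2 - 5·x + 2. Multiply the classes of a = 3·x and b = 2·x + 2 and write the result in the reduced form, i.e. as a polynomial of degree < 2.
a · b ≡ 36·x - 12 (mod f(x))

First multiply in Q[x] without reducing: a · b = 6·x^2 + 6·x. Now divide by f(x) = x^2 - 5·x + 2, eliminating the leading term at each step:
  leading term 6·x^2: subtract (6)·f(x) = 6·x^2 - 30·x + 12, leaving 36·x - 12
The degree is now < 2, so this is the remainder. Hence a · b ≡ 36·x - 12 in Q[x]/(f).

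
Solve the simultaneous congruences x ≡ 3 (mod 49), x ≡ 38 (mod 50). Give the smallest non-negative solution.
The moduli 49, 50 are pairwise coprime, so by the CRT there is a unique solution mod 49·50 = 2450.
Solve by successive substitution. Start with x ≡ 3 (mod 49).
  Combine with x ≡ 38 (mod 50): write x = 3 + 49·t and require 3 + 49·t ≡ 38 (mod 50), i.e. 49·t ≡ 38 − 3 ≡ 35 (mod 50). Since 49^(−1) ≡ 49 (mod 50), t ≡ 49·35 ≡ 15 (mod 50). So x ≡ 3 + 49·15 = 738 (mod 2450).
Unique solution in [0, 2450): x = 738.

Final answer: x ≡ 738 (mod 2450); the representative in [0, 2450) is 738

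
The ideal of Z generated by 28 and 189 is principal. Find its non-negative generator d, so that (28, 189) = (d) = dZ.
In the PID Z, (a, b) is generated by gcd(a, b). Compute gcd(189, 28) with the extended Euclidean algorithm, tracking rows (r, s, t) with s·189 + t·28 = r:
  row A: (189, 1, 0)   [1·189 + 0·28 = 189]
  row B: (28, 0, 1)   [0·189 + 1·28 = 28]
  189 = 6·28 + 21   → row C = row A − 6·row B = (21, 1, −6)   [check: 1·189 − 6·28 = 21]
  28 = 1·21 + 7   → row D = row B − 1·row C = (7, −1, 7)   [check: −1·189 + 7·28 = 7]
  21 = 3·7 + 0   → remainder 0, stop. gcd = 7 (last nonzero row D).
So gcd(28, 189) = 7, with Bézout identity −1·189 + 7·28 = 7. Containment (⊇): the Bézout identity exhibits 7 as an element of (28, 189), giving (7) ⊆ (28, 189). Containment (⊆): since 7 | 28 and 7 | 189 (28 = 7·4, 189 = 7·27), every Z-linear combination of 28 and 189 is divisible by 7, so (28, 189) ⊆ (7). Therefore (28, 189) = (7), d = 7.

Final answer: (28, 189) = (7); d = 7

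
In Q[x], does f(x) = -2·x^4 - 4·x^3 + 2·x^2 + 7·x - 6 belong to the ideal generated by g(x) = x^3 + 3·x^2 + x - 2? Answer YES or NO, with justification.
NO

In Q[x] the ideal (g) consists of all multiples of g, so f ∈ (g) iff g | f, i.e. iff the remainder of f on division by g is 0. Divide f by g (g is monic, so eliminate the leading term of the running remainder at each step):
  leading term -2·x^4: subtract (-2·x)·g(x) = -2·x^4 - 6·x^3 - 2·x^2 + 4·x, leaving 2·x^3 + 4·x^2 + 3·x - 6
  leading term 2·x^3: subtract (2)·g(x) = 2·x^3 + 6·x^2 + 2·x - 4, leaving -2·x^2 + x - 2
The remainder r(x) = -2·x^2 + x - 2 ≠ 0 (and deg r < deg g), so g ∤ f, i.e. f ∉ (g).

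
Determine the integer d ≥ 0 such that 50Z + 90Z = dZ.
(50, 90) = (10); d = 10

In the PID Z, (a, b) is generated by gcd(a, b). Compute gcd(90, 50) with the extended Euclidean algorithm, tracking rows (r, s, t) with s·90 + t·50 = r:
  row A: (90, 1, 0)   [1·90 + 0·50 = 90]
  row B: (50, 0, 1)   [0·90 + 1·50 = 50]
  90 = 1·50 + 40   → row C = row A − 1·row B = (40, 1, −1)   [check: 1·90 − 1·50 = 40]
  50 = 1·40 + 10   → row D = row B − 1·row C = (10, −1, 2)   [check: −1·90 + 2·50 = 10]
  40 = 4·10 + 0   → remainder 0, stop. gcd = 10 (last nonzero row D).
So gcd(50, 90) = 10, with Bézout identity −1·90 + 2·50 = 10. Containment (⊇): the Bézout identity exhibits 10 as an element of (50, 90), giving (10) ⊆ (50, 90). Containment (⊆): since 10 | 50 and 10 | 90 (50 = 10·5, 90 = 10·9), every Z-linear combination of 50 and 90 is divisible by 10, so (50, 90) ⊆ (10). Therefore (50, 90) = (10), d = 10.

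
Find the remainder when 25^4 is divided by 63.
25

Use repeated squaring. Binary(4) = 100. Walk through the bits of the exponent 4 left-to-right: at each bit after the leading one, square the running value, then multiply by 25 if the bit is 1 (always reducing mod 63):
  bit 1 = 1 (leading): start with 25.
  bit 2 = 0: square 25^2 = 625 ≡ 58 (mod 63).
  bit 3 = 0: square 58^2 = 3364 ≡ 25 (mod 63).
Final value: 25^4 ≡ 25 (mod 63).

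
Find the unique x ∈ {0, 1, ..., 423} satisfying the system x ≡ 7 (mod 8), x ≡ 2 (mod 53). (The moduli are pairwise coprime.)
The moduli 8, 53 are pairwise coprime, so by the CRT there is a unique solution mod 8·53 = 424.
Solve by successive substitution. Start with x ≡ 7 (mod 8).
  Combine with x ≡ 2 (mod 53): write x = 7 + 8·t and require 7 + 8·t ≡ 2 (mod 53), i.e. 8·t ≡ 2 − 7 ≡ 48 (mod 53). Since 8^(−1) ≡ 20 (mod 53), t ≡ 20·48 ≡ 6 (mod 53). So x ≡ 7 + 8·6 = 55 (mod 424).
Unique solution in [0, 424): x = 55.

Final answer: x ≡ 55 (mod 424); the representative in [0, 424) is 55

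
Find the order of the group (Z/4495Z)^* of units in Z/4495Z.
(Z/4495Z)^* consists of the classes a with gcd(a, 4495) = 1, so its order is φ(4495). φ is multiplicative, with φ(p^e) = p^e − p^(e−1). Factorise 4495 = 5 · 29 · 31. Then
  φ(4495) = (5 − 1) · (29 − 1) · (31 − 1) = 4 · 28 · 30 = 3360.
Thus |(Z/4495Z)^*| = 3360.

Final answer: |(Z/4495Z)^*| = 3360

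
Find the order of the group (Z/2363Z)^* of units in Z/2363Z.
(Z/2363Z)^* consists of the classes a with gcd(a, 2363) = 1, so its order is φ(2363). φ is multiplicative, with φ(p^e) = p^e − p^(e−1). Factorise 2363 = 17 · 139. Then
  φ(2363) = (17 − 1) · (139 − 1) = 16 · 138 = 2208.
Thus |(Z/2363Z)^*| = 2208.

Final answer: |(Z/2363Z)^*| = 2208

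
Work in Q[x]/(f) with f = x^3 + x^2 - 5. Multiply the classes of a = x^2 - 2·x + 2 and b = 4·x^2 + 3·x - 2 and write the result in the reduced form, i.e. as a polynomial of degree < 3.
First multiply in Q[x] without reducing: a · b = 4·x^4 - 5·x^3 + 10·x - 4. Now divide by f(x) = x^3 + x^2 - 5, eliminating the leading term at each step:
  leading term 4·x^4: subtract (4·x)·f(x) = 4·x^4 + 4·x^3 - 20·x, leaving -9·x^3 + 30·x - 4
  leading term -9·x^3: subtract (-9)·f(x) = -9·x^3 - 9·x^2 + 45, leaving 9·x^2 + 30·x - 49
The degree is now < 3, so this is the remainder. Hence a · b ≡ 9·x^2 + 30·x - 49 in Q[x]/(f).

Final answer: a · b ≡ 9·x^2 + 30·x - 49 (mod f(x))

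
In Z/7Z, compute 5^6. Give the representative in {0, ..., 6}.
1

Use repeated squaring. Binary(6) = 110. Walk through the bits of the exponent 6 left-to-right: at each bit after the leading one, square the running value, then multiply by 5 if the bit is 1 (always reducing mod 7):
  bit 1 = 1 (leading): start with 5.
  bit 2 = 1: square 5^2 = 25 ≡ 4; bit is 1, so multiply 4·5 = 20 ≡ 6 (mod 7).
  bit 3 = 0: square 6^2 = 36 ≡ 1 (mod 7).
Final value: 5^6 ≡ 1 (mod 7).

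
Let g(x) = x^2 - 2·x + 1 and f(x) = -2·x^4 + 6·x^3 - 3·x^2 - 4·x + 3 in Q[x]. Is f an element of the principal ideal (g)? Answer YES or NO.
YES

In Q[x] the ideal (g) consists of all multiples of g, so f ∈ (g) iff g | f, i.e. iff the remainder of f on division by g is 0. Divide f by g (g is monic, so eliminate the leading term of the running remainder at each step):
  leading term -2·x^4: subtract (-2·x^2)·g(x) = -2·x^4 + 4·x^3 - 2·x^2, leaving 2·x^3 - x^2 - 4·x + 3
  leading term 2·x^3: subtract (2·x)·g(x) = 2·x^3 - 4·x^2 + 2·x, leaving 3·x^2 - 6·x + 3
  leading term 3·x^2: subtract (3)·g(x) = 3·x^2 - 6·x + 3, leaving 0
The remainder is 0, so f(x) = g(x) · h(x) with h(x) = -2·x^2 + 2·x + 3. Hence g | f, i.e. f ∈ (g).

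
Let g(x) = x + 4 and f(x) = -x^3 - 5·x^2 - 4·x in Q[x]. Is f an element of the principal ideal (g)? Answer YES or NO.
In Q[x] the ideal (g) consists of all multiples of g, so f ∈ (g) iff g | f, i.e. iff the remainder of f on division by g is 0. Divide f by g (g is monic, so eliminate the leading term of the running remainder at each step):
  leading term -x^3: subtract (-x^2)·g(x) = -x^3 - 4·x^2, leaving -x^2 - 4·x
  leading term -x^2: subtract (-x)·g(x) = -x^2 - 4·x, leaving 0
The remainder is 0, so f(x) = g(x) · h(x) with h(x) = -x^2 - x. Hence g | f, i.e. f ∈ (g).

Final answer: YES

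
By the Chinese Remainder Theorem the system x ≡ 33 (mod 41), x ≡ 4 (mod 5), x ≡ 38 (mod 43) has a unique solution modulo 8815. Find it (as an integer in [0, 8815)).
The moduli 41, 5, 43 are pairwise coprime, so by the CRT there is a unique solution mod 41·5·43 = 8815.
Solve by successive substitution. Start with x ≡ 33 (mod 41).
  Combine with x ≡ 4 (mod 5): write x = 33 + 41·t and require 33 + 41·t ≡ 4 (mod 5), i.e. 41·t ≡ 4 − 33 ≡ 1 (mod 5). Since 41^(−1) ≡ 1 (mod 5) (41 ≡ 1 (mod 5)), t ≡ 1·1 ≡ 1 (mod 5). So x ≡ 33 + 41·1 = 74 (mod 205).
  Combine with x ≡ 38 (mod 43): write x = 74 + 205·t and require 74 + 205·t ≡ 38 (mod 43), i.e. 205·t ≡ 38 − 74 ≡ 7 (mod 43). Since 205^(−1) ≡ 30 (mod 43) (205 ≡ 33 (mod 43)), t ≡ 30·7 ≡ 38 (mod 43). So x ≡ 74 + 205·38 = 7864 (mod 8815).
Unique solution in [0, 8815): x = 7864.

Final answer: x ≡ 7864 (mod 8815); the representative in [0, 8815) is 7864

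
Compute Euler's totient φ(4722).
φ(4722) = 1572

φ is multiplicative, with φ(p^e) = p^e − p^(e−1). Factorise 4722 = 2 · 3 · 787. Then
  φ(4722) = (2 − 1) · (3 − 1) · (787 − 1) = 1 · 2 · 786 = 1572.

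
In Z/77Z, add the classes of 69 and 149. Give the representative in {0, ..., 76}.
64

Reduce the summands first: 149 ≡ 72 (mod 77), so 69 + 149 ≡ 69 + 72 (mod 77). 69 + 72 = 141; 141 = 1·77 + 64, so (69 + 149) mod 77 = 64.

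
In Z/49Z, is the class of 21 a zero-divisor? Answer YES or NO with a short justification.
YES

gcd(21, 49) = 7 > 1, so 21 is not a unit in Z/49Z. In Z/nZ every nonzero non-unit is a zero-divisor: explicitly, take b = 49/gcd = 7 ≠ 0 (mod 49); then 21·7 = 147 = 3·49, i.e. 21·7 ≡ 0 (mod 49). So 21 is a zero-divisor.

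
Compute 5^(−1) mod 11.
5^(−1) ≡ 9 (mod 11)

Apply the extended Euclidean algorithm to (11, 5), tracking rows (r, s, t) with s·11 + t·5 = r. Each division r_prev = q·r_cur + r_new produces the new row as (previous row) − q·(current row):
  row A: (11, 1, 0)   [1·11 + 0·5 = 11]
  row B: (5, 0, 1)   [0·11 + 1·5 = 5]
  11 = 2·5 + 1   → row C = row A − 2·row B = (1, 1, −2)   [check: 1·11 − 2·5 = 1]
  5 = 5·1 + 0   → remainder 0, stop. gcd = 1 (last nonzero row C).
The gcd is 1, so 5 is invertible mod 11. The last nonzero row gives 1·11 − 2·5 = 1, so t = −2. So 5^(−1) ≡ −2 ≡ 9 (mod 11). Verify: 5 · 9 = 45 ≡ 1 (mod 11). ✓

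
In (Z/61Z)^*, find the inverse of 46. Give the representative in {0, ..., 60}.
Apply the extended Euclidean algorithm to (61, 46), tracking rows (r, s, t) with s·61 + t·46 = r. Each division r_prev = q·r_cur + r_new produces the new row as (previous row) − q·(current row):
  row A: (61, 1, 0)   [1·61 + 0·46 = 61]
  row B: (46, 0, 1)   [0·61 + 1·46 = 46]
  61 = 1·46 + 15   → row C = row A − 1·row B = (15, 1, −1)   [check: 1·61 − 1·46 = 15]
  46 = 3·15 + 1   → row D = row B − 3·row C = (1, −3, 4)   [check: −3·61 + 4·46 = 1]
  15 = 15·1 + 0   → remainder 0, stop. gcd = 1 (last nonzero row D).
The gcd is 1, so 46 is invertible mod 61. The last nonzero row gives −3·61 + 4·46 = 1, so t = 4. So 46^(−1) ≡ 4 (mod 61). Verify: 46 · 4 = 184 ≡ 1 (mod 61). ✓

Final answer: 46^(−1) ≡ 4 (mod 61)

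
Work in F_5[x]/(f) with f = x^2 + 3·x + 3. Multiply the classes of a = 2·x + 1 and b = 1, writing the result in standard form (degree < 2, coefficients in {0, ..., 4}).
Multiply as integer polynomials: a · b = 2·x + 1. Reducing coefficients mod 5: a · b ≡ 2·x + 1. This already has degree < 2, so no reduction by f is needed. Hence a · b ≡ 2·x + 1 in F_5[x]/(f).

Final answer: a · b ≡ 2·x + 1 (mod f(x))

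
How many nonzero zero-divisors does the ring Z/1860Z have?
In Z/1860Z each nonzero element is either a unit (gcd with 1860 is 1) or a zero-divisor (gcd > 1). The number of units is φ(1860): factorise 1860 = 2^2 · 3 · 5 · 31, so φ(1860) = (2^2 − 2^1) · (3 − 1) · (5 − 1) · (31 − 1) = 2 · 2 · 4 · 30 = 480. The nonzero elements number 1860 − 1 = 1859. Hence the nonzero zero-divisors number 1859 − 480 = 1379.

Final answer: Z/1860Z has 1379 nonzero zero-divisors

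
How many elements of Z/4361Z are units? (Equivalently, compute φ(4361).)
An element a ∈ Z/4361Z is a unit iff gcd(a, 4361) = 1, so the number of units is φ(4361). φ is multiplicative, with φ(p^e) = p^e − p^(e−1). Factorise 4361 = 7^2 · 89. Then
  φ(4361) = (7^2 − 7^1) · (89 − 1) = 42 · 88 = 3696.

Final answer: Z/4361Z has φ(4361) = 3696 units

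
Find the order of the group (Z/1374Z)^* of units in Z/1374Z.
|(Z/1374Z)^*| = 456

(Z/1374Z)^* consists of the classes a with gcd(a, 1374) = 1, so its order is φ(1374). φ is multiplicative, with φ(p^e) = p^e − p^(e−1). Factorise 1374 = 2 · 3 · 229. Then
  φ(1374) = (2 − 1) · (3 − 1) · (229 − 1) = 1 · 2 · 228 = 456.
Thus |(Z/1374Z)^*| = 456.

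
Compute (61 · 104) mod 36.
8

Reduce the factors first: 61 ≡ 25, 104 ≡ 32 (mod 36), so 61 · 104 ≡ 25 · 32 (mod 36). 25 · 32 = 800. Dividing by 36: 800 = 22·36 + 8. So (61 · 104) mod 36 = 8.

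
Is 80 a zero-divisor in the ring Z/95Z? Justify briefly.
gcd(80, 95) = 5 > 1, so 80 is not a unit in Z/95Z. In Z/nZ every nonzero non-unit is a zero-divisor: explicitly, take b = 95/gcd = 19 ≠ 0 (mod 95); then 80·19 = 1520 = 16·95, i.e. 80·19 ≡ 0 (mod 95). So 80 is a zero-divisor.

Final answer: YES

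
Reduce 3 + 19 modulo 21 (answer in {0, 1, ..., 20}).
Both summands are already reduced mod 21. 3 + 19 = 22; 22 = 1·21 + 1, so (3 + 19) mod 21 = 1.

Final answer: 1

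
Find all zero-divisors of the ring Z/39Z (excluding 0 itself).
An element a ∈ Z/39Z (with a ≠ 0) is a zero-divisor iff gcd(a, 39) > 1 (because a is a unit precisely when gcd(a, n) = 1, and in Z/nZ every nonzero, non-unit element is a zero-divisor). Scan a = 1, ..., 38 and keep those with gcd(a, 39) > 1:
  gcd(3, 39) = 3, gcd(6, 39) = 3, gcd(9, 39) = 3, gcd(12, 39) = 3, gcd(13, 39) = 13, gcd(15, 39) = 3, gcd(18, 39) = 3, gcd(21, 39) = 3, gcd(24, 39) = 3, gcd(26, 39) = 13, gcd(27, 39) = 3, gcd(30, 39) = 3, gcd(33, 39) = 3, gcd(36, 39) = 3.
All other a ∈ {1, ..., 38} have gcd(a, 39) = 1 and are units. So the nonzero zero-divisors are exactly the 14 values of a appearing in this scan.

Final answer: nonzero zero-divisors of Z/39Z = {3, 6, 9, 12, 13, 15, 18, 21, 24, 26, 27, 30, 33, 36}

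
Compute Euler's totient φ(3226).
φ(3226) = 1612

φ is multiplicative, with φ(p^e) = p^e − p^(e−1). Factorise 3226 = 2 · 1613. Then
  φ(3226) = (2 − 1) · (1613 − 1) = 1 · 1612 = 1612.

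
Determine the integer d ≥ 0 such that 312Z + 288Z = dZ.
(312, 288) = (24); d = 24

In the PID Z, (a, b) is generated by gcd(a, b). Compute gcd(312, 288) with the extended Euclidean algorithm, tracking rows (r, s, t) with s·312 + t·288 = r:
  row A: (312, 1, 0)   [1·312 + 0·288 = 312]
  row B: (288, 0, 1)   [0·312 + 1·288 = 288]
  312 = 1·288 + 24   → row C = row A − 1·row B = (24, 1, −1)   [check: 1·312 − 1·288 = 24]
  288 = 12·24 + 0   → remainder 0, stop. gcd = 24 (last nonzero row C).
So gcd(312, 288) = 24, with Bézout identity 1·312 − 1·288 = 24. Containment (⊇): the Bézout identity exhibits 24 as an element of (312, 288), giving (24) ⊆ (312, 288). Containment (⊆): since 24 | 312 and 24 | 288 (312 = 24·13, 288 = 24·12), every Z-linear combination of 312 and 288 is divisible by 24, so (312, 288) ⊆ (24). Therefore (312, 288) = (24), d = 24.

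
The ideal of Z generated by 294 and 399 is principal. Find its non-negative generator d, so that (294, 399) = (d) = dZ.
In the PID Z, (a, b) is generated by gcd(a, b). Compute gcd(399, 294) with the extended Euclidean algorithm, tracking rows (r, s, t) with s·399 + t·294 = r:
  row A: (399, 1, 0)   [1·399 + 0·294 = 399]
  row B: (294, 0, 1)   [0·399 + 1·294 = 294]
  399 = 1·294 + 105   → row C = row A − 1·row B = (105, 1, −1)   [check: 1·399 − 1·294 = 105]
  294 = 2·105 + 84   → row D = row B − 2·row C = (84, −2, 3)   [check: −2·399 + 3·294 = 84]
  105 = 1·84 + 21   → row E = row C − 1·row D = (21, 3, −4)   [check: 3·399 − 4·294 = 21]
  84 = 4·21 + 0   → remainder 0, stop. gcd = 21 (last nonzero row E).
So gcd(294, 399) = 21, with Bézout identity 3·399 − 4·294 = 21. Containment (⊇): the Bézout identity exhibits 21 as an element of (294, 399), giving (21) ⊆ (294, 399). Containment (⊆): since 21 | 294 and 21 | 399 (294 = 21·14, 399 = 21·19), every Z-linear combination of 294 and 399 is divisible by 21, so (294, 399) ⊆ (21). Therefore (294, 399) = (21), d = 21.

Final answer: (294, 399) = (21); d = 21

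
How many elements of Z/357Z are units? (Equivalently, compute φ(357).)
Z/357Z has φ(357) = 192 units

An element a ∈ Z/357Z is a unit iff gcd(a, 357) = 1, so the number of units is φ(357). φ is multiplicative, with φ(p^e) = p^e − p^(e−1). Factorise 357 = 3 · 7 · 17. Then
  φ(357) = (3 − 1) · (7 − 1) · (17 − 1) = 2 · 6 · 16 = 192.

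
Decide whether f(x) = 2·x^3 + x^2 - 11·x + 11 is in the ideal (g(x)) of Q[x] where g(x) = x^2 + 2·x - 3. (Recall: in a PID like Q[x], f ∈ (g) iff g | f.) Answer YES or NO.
NO

In Q[x] the ideal (g) consists of all multiples of g, so f ∈ (g) iff g | f, i.e. iff the remainder of f on division by g is 0. Divide f by g (g is monic, so eliminate the leading term of the running remainder at each step):
  leading term 2·x^3: subtract (2·x)·g(x) = 2·x^3 + 4·x^2 - 6·x, leaving -3·x^2 - 5·x + 11
  leading term -3·x^2: subtract (-3)·g(x) = -3·x^2 - 6·x + 9, leaving x + 2
The remainder r(x) = x + 2 ≠ 0 (and deg r < deg g), so g ∤ f, i.e. f ∉ (g).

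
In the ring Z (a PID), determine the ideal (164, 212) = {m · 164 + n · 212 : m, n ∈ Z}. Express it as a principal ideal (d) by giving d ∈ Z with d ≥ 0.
(164, 212) = (4); d = 4

In the PID Z, (a, b) is generated by gcd(a, b). Compute gcd(212, 164) with the extended Euclidean algorithm, tracking rows (r, s, t) with s·212 + t·164 = r:
  row A: (212, 1, 0)   [1·212 + 0·164 = 212]
  row B: (164, 0, 1)   [0·212 + 1·164 = 164]
  212 = 1·164 + 48   → row C = row A − 1·row B = (48, 1, −1)   [check: 1·212 − 1·164 = 48]
  164 = 3·48 + 20   → row D = row B − 3·row C = (20, −3, 4)   [check: −3·212 + 4·164 = 20]
  48 = 2·20 + 8   → row E = row C − 2·row D = (8, 7, −9)   [check: 7·212 − 9·164 = 8]
  20 = 2·8 + 4   → row F = row D − 2·row E = (4, −17, 22)   [check: −17·212 + 22·164 = 4]
  8 = 2·4 + 0   → remainder 0, stop. gcd = 4 (last nonzero row F).
So gcd(164, 212) = 4, with Bézout identity −17·212 + 22·164 = 4. Containment (⊇): the Bézout identity exhibits 4 as an element of (164, 212), giving (4) ⊆ (164, 212). Containment (⊆): since 4 | 164 and 4 | 212 (164 = 4·41, 212 = 4·53), every Z-linear combination of 164 and 212 is divisible by 4, so (164, 212) ⊆ (4). Therefore (164, 212) = (4), d = 4.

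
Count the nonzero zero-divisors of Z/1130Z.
In Z/1130Z each nonzero element is either a unit (gcd with 1130 is 1) or a zero-divisor (gcd > 1). The number of units is φ(1130): factorise 1130 = 2 · 5 · 113, so φ(1130) = (2 − 1) · (5 − 1) · (113 − 1) = 1 · 4 · 112 = 448. The nonzero elements number 1130 − 1 = 1129. Hence the nonzero zero-divisors number 1129 − 448 = 681.

Final answer: Z/1130Z has 681 nonzero zero-divisors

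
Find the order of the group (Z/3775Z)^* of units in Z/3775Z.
|(Z/3775Z)^*| = 3000

(Z/3775Z)^* consists of the classes a with gcd(a, 3775) = 1, so its order is φ(3775). φ is multiplicative, with φ(p^e) = p^e − p^(e−1). Factorise 3775 = 5^2 · 151. Then
  φ(3775) = (5^2 − 5^1) · (151 − 1) = 20 · 150 = 3000.
Thus |(Z/3775Z)^*| = 3000.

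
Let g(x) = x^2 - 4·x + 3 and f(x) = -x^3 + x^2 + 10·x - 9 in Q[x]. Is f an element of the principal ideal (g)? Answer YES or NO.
NO

In Q[x] the ideal (g) consists of all multiples of g, so f ∈ (g) iff g | f, i.e. iff the remainder of f on division by g is 0. Divide f by g (g is monic, so eliminate the leading term of the running remainder at each step):
  leading term -x^3: subtract (-x)·g(x) = -x^3 + 4·x^2 - 3·x, leaving -3·x^2 + 13·x - 9
  leading term -3·x^2: subtract (-3)·g(x) = -3·x^2 + 12·x - 9, leaving x
The remainder r(x) = x ≠ 0 (and deg r < deg g), so g ∤ f, i.e. f ∉ (g).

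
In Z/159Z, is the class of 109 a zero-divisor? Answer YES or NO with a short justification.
NO

gcd(109, 159) = 1, so 109 is a unit in Z/159Z (it has a multiplicative inverse). A unit cannot be a zero-divisor: if 109·b ≡ 0 then multiplying both sides by 109^(−1) gives b ≡ 0. So 109 is not a zero-divisor.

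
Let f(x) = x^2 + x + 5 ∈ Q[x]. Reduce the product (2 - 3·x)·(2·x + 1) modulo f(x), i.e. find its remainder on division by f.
a · b ≡ 7·x + 32 (mod f(x))

First multiply in Q[x] without reducing: a · b = -6·x^2 + x + 2. Now divide by f(x) = x^2 + x + 5, eliminating the leading term at each step:
  leading term -6·x^2: subtract (-6)·f(x) = -6·x^2 - 6·x - 30, leaving 7·x + 32
The degree is now < 2, so this is the remainder. Hence a · b ≡ 7·x + 32 in Q[x]/(f).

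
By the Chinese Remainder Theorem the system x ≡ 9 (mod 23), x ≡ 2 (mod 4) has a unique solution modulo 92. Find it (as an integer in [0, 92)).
The moduli 23, 4 are pairwise coprime, so by the CRT there is a unique solution mod 23·4 = 92.
Solve by successive substitution. Start with x ≡ 9 (mod 23).
  Combine with x ≡ 2 (mod 4): write x = 9 + 23·t and require 9 + 23·t ≡ 2 (mod 4), i.e. 23·t ≡ 2 − 9 ≡ 1 (mod 4). Since 23^(−1) ≡ 3 (mod 4) (23 ≡ 3 (mod 4)), t ≡ 3·1 ≡ 3 (mod 4). So x ≡ 9 + 23·3 = 78 (mod 92).
Unique solution in [0, 92): x = 78.

Final answer: x ≡ 78 (mod 92); the representative in [0, 92) is 78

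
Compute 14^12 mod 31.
2

Use repeated squaring. Binary(12) = 1100. Walk through the bits of the exponent 12 left-to-right: at each bit after the leading one, square the running value, then multiply by 14 if the bit is 1 (always reducing mod 31):
  bit 1 = 1 (leading): start with 14.
  bit 2 = 1: square 14^2 = 196 ≡ 10; bit is 1, so multiply 10·14 = 140 ≡ 16 (mod 31).
  bit 3 = 0: square 16^2 = 256 ≡ 8 (mod 31).
  bit 4 = 0: square 8^2 = 64 ≡ 2 (mod 31).
Final value: 14^12 ≡ 2 (mod 31).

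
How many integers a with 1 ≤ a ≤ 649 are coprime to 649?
580

The number of a ∈ {1, ..., 649} with gcd(a, 649) = 1 is by definition Euler's totient φ(649). φ is multiplicative, with φ(p^e) = p^e − p^(e−1). Factorise 649 = 11 · 59. Then
  φ(649) = (11 − 1) · (59 − 1) = 10 · 58 = 580.
So there are 580 such integers.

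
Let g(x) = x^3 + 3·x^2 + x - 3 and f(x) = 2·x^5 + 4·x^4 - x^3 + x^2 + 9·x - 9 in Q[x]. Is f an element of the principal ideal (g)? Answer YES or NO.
In Q[x] the ideal (g) consists of all multiples of g, so f ∈ (g) iff g | f, i.e. iff the remainder of f on division by g is 0. Divide f by g (g is monic, so eliminate the leading term of the running remainder at each step):
  leading term 2·x^5: subtract (2·x^2)·g(x) = 2·x^5 + 6·x^4 + 2·x^3 - 6·x^2, leaving -2·x^4 - 3·x^3 + 7·x^2 + 9·x - 9
  leading term -2·x^4: subtract (-2·x)·g(x) = -2·x^4 - 6·x^3 - 2·x^2 + 6·x, leaving 3·x^3 + 9·x^2 + 3·x - 9
  leading term 3·x^3: subtract (3)·g(x) = 3·x^3 + 9·x^2 + 3·x - 9, leaving 0
The remainder is 0, so f(x) = g(x) · h(x) with h(x) = 2·x^2 - 2·x + 3. Hence g | f, i.e. f ∈ (g).

Final answer: YES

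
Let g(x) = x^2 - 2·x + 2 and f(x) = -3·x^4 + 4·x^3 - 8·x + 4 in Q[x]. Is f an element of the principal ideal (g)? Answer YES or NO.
YES

In Q[x] the ideal (g) consists of all multiples of g, so f ∈ (g) iff g | f, i.e. iff the remainder of f on division by g is 0. Divide f by g (g is monic, so eliminate the leading term of the running remainder at each step):
  leading term -3·x^4: subtract (-3·x^2)·g(x) = -3·x^4 + 6·x^3 - 6·x^2, leaving -2·x^3 + 6·x^2 - 8·x + 4
  leading term -2·x^3: subtract (-2·x)·g(x) = -2·x^3 + 4·x^2 - 4·x, leaving 2·x^2 - 4·x + 4
  leading term 2·x^2: subtract (2)·g(x) = 2·x^2 - 4·x + 4, leaving 0
The remainder is 0, so f(x) = g(x) · h(x) with h(x) = -3·x^2 - 2·x + 2. Hence g | f, i.e. f ∈ (g).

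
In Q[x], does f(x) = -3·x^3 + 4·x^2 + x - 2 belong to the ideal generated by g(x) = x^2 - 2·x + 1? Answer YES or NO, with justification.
In Q[x] the ideal (g) consists of all multiples of g, so f ∈ (g) iff g | f, i.e. iff the remainder of f on division by g is 0. Divide f by g (g is monic, so eliminate the leading term of the running remainder at each step):
  leading term -3·x^3: subtract (-3·x)·g(x) = -3·x^3 + 6·x^2 - 3·x, leaving -2·x^2 + 4·x - 2
  leading term -2·x^2: subtract (-2)·g(x) = -2·x^2 + 4·x - 2, leaving 0
The remainder is 0, so f(x) = g(x) · h(x) with h(x) = -3·x - 2. Hence g | f, i.e. f ∈ (g).

Final answer: YES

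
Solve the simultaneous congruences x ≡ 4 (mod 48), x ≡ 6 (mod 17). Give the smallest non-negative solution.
x ≡ 244 (mod 816); the representative in [0, 816) is 244

The moduli 48, 17 are pairwise coprime, so by the CRT there is a unique solution mod 48·17 = 816.
Solve by successive substitution. Start with x ≡ 4 (mod 48).
  Combine with x ≡ 6 (mod 17): write x = 4 + 48·t and require 4 + 48·t ≡ 6 (mod 17), i.e. 48·t ≡ 6 − 4 ≡ 2 (mod 17). Since 48^(−1) ≡ 11 (mod 17) (48 ≡ 14 (mod 17)), t ≡ 11·2 ≡ 5 (mod 17). So x ≡ 4 + 48·5 = 244 (mod 816).
Unique solution in [0, 816): x = 244.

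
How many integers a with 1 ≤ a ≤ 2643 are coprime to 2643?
1760

The number of a ∈ {1, ..., 2643} with gcd(a, 2643) = 1 is by definition Euler's totient φ(2643). φ is multiplicative, with φ(p^e) = p^e − p^(e−1). Factorise 2643 = 3 · 881. Then
  φ(2643) = (3 − 1) · (881 − 1) = 2 · 880 = 1760.
So there are 1760 such integers.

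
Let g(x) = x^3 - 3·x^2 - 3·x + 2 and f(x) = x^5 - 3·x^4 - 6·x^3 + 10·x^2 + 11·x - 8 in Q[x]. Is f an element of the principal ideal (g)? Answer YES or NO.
NO

In Q[x] the ideal (g) consists of all multiples of g, so f ∈ (g) iff g | f, i.e. iff the remainder of f on division by g is 0. Divide f by g (g is monic, so eliminate the leading term of the running remainder at each step):
  leading term x^5: subtract (x^2)·g(x) = x^5 - 3·x^4 - 3·x^3 + 2·x^2, leaving -3·x^3 + 8·x^2 + 11·x - 8
  leading term -3·x^3: subtract (-3)·g(x) = -3·x^3 + 9·x^2 + 9·x - 6, leaving -x^2 + 2·x - 2
The remainder r(x) = -x^2 + 2·x - 2 ≠ 0 (and deg r < deg g), so g ∤ f, i.e. f ∉ (g).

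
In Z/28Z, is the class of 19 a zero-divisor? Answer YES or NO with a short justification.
gcd(19, 28) = 1, so 19 is a unit in Z/28Z (it has a multiplicative inverse). A unit cannot be a zero-divisor: if 19·b ≡ 0 then multiplying both sides by 19^(−1) gives b ≡ 0. So 19 is not a zero-divisor.

Final answer: NO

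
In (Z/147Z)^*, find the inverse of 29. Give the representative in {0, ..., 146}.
Apply the extended Euclidean algorithm to (147, 29), tracking rows (r, s, t) with s·147 + t·29 = r. Each division r_prev = q·r_cur + r_new produces the new row as (previous row) − q·(current row):
  row A: (147, 1, 0)   [1·147 + 0·29 = 147]
  row B: (29, 0, 1)   [0·147 + 1·29 = 29]
  147 = 5·29 + 2   → row C = row A − 5·row B = (2, 1, −5)   [check: 1·147 − 5·29 = 2]
  29 = 14·2 + 1   → row D = row B − 14·row C = (1, −14, 71)   [check: −14·147 + 71·29 = 1]
  2 = 2·1 + 0   → remainder 0, stop. gcd = 1 (last nonzero row D).
The gcd is 1, so 29 is invertible mod 147. The last nonzero row gives −14·147 + 71·29 = 1, so t = 71. So 29^(−1) ≡ 71 (mod 147). Verify: 29 · 71 = 2059 ≡ 1 (mod 147). ✓

Final answer: 29^(−1) ≡ 71 (mod 147)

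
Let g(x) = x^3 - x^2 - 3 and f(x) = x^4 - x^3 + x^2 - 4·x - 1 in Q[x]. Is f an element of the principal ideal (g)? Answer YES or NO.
NO

In Q[x] the ideal (g) consists of all multiples of g, so f ∈ (g) iff g | f, i.e. iff the remainder of f on division by g is 0. Divide f by g (g is monic, so eliminate the leading term of the running remainder at each step):
  leading term x^4: subtract (x)·g(x) = x^4 - x^3 - 3·x, leaving x^2 - x - 1
The remainder r(x) = x^2 - x - 1 ≠ 0 (and deg r < deg g), so g ∤ f, i.e. f ∉ (g).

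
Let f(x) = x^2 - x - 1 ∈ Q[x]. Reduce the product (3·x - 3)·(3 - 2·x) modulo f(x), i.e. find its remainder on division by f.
First multiply in Q[x] without reducing: a · b = -6·x^2 + 15·x - 9. Now divide by f(x) = x^2 - x - 1, eliminating the leading term at each step:
  leading term -6·x^2: subtract (-6)·f(x) = -6·x^2 + 6·x + 6, leaving 9·x - 15
The degree is now < 2, so this is the remainder. Hence a · b ≡ 9·x - 15 in Q[x]/(f).

Final answer: a · b ≡ 9·x - 15 (mod f(x))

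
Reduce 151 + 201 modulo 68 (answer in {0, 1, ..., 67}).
12

Reduce the summands first: 151 ≡ 15, 201 ≡ 65 (mod 68), so 151 + 201 ≡ 15 + 65 (mod 68). 15 + 65 = 80; 80 = 1·68 + 12, so (151 + 201) mod 68 = 12.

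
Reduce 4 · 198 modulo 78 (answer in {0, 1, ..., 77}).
Reduce the factors first: 198 ≡ 42 (mod 78), so 4 · 198 ≡ 4 · 42 (mod 78). 4 · 42 = 168. Dividing by 78: 168 = 2·78 + 12. So (4 · 198) mod 78 = 12.

Final answer: 12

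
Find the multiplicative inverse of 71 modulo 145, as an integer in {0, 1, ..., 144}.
Apply the extended Euclidean algorithm to (145, 71), tracking rows (r, s, t) with s·145 + t·71 = r. Each division r_prev = q·r_cur + r_new produces the new row as (previous row) − q·(current row):
  row A: (145, 1, 0)   [1·145 + 0·71 = 145]
  row B: (71, 0, 1)   [0·145 + 1·71 = 71]
  145 = 2·71 + 3   → row C = row A − 2·row B = (3, 1, −2)   [check: 1·145 − 2·71 = 3]
  71 = 23·3 + 2   → row D = row B − 23·row C = (2, −23, 47)   [check: −23·145 + 47·71 = 2]
  3 = 1·2 + 1   → row E = row C − 1·row D = (1, 24, −49)   [check: 24·145 − 49·71 = 1]
  2 = 2·1 + 0   → remainder 0, stop. gcd = 1 (last nonzero row E).
The gcd is 1, so 71 is invertible mod 145. The last nonzero row gives 24·145 − 49·71 = 1, so t = −49. So 71^(−1) ≡ −49 ≡ 96 (mod 145). Verify: 71 · 96 = 6816 ≡ 1 (mod 145). ✓

Final answer: 71^(−1) ≡ 96 (mod 145)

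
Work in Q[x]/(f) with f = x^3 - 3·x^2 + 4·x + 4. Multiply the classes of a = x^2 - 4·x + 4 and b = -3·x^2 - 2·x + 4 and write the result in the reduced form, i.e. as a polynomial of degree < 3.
First multiply in Q[x] without reducing: a · b = -3·x^4 + 10·x^3 - 24·x + 16. Now divide by f(x) = x^3 - 3·x^2 + 4·x + 4, eliminating the leading term at each step:
  leading term -3·x^4: subtract (-3·x)·f(x) = -3·x^4 + 9·x^3 - 12·x^2 - 12·x, leaving x^3 + 12·x^2 - 12·x + 16
  leading term x^3: subtract (1)·f(x) = x^3 - 3·x^2 + 4·x + 4, leaving 15·x^2 - 16·x + 12
The degree is now < 3, so this is the remainder. Hence a · b ≡ 15·x^2 - 16·x + 12 in Q[x]/(f).

Final answer: a · b ≡ 15·x^2 - 16·x + 12 (mod f(x))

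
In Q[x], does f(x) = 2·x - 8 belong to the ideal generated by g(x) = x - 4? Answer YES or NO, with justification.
In Q[x] the ideal (g) consists of all multiples of g, so f ∈ (g) iff g | f, i.e. iff the remainder of f on division by g is 0. Divide f by g (g is monic, so eliminate the leading term of the running remainder at each step):
  leading term 2·x: subtract (2)·g(x) = 2·x - 8, leaving 0
The remainder is 0, so f(x) = g(x) · h(x) with h(x) = 2. Hence g | f, i.e. f ∈ (g).

Final answer: YES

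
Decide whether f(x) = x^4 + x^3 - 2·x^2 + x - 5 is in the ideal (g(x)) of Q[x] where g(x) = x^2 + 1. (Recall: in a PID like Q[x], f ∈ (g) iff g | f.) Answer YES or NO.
In Q[x] the ideal (g) consists of all multiples of g, so f ∈ (g) iff g | f, i.e. iff the remainder of f on division by g is 0. Divide f by g (g is monic, so eliminate the leading term of the running remainder at each step):
  leading term x^4: subtract (x^2)·g(x) = x^4 + x^2, leaving x^3 - 3·x^2 + x - 5
  leading term x^3: subtract (x)·g(x) = x^3 + x, leaving -3·x^2 - 5
  leading term -3·x^2: subtract (-3)·g(x) = -3·x^2 - 3, leaving -2
The remainder r(x) = -2 ≠ 0 (and deg r < deg g), so g ∤ f, i.e. f ∉ (g).

Final answer: NO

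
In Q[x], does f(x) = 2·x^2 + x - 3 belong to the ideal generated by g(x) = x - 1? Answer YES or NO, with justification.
YES

In Q[x] the ideal (g) consists of all multiples of g, so f ∈ (g) iff g | f, i.e. iff the remainder of f on division by g is 0. Divide f by g (g is monic, so eliminate the leading term of the running remainder at each step):
  leading term 2·x^2: subtract (2·x)·g(x) = 2·x^2 - 2·x, leaving 3·x - 3
  leading term 3·x: subtract (3)·g(x) = 3·x - 3, leaving 0
The remainder is 0, so f(x) = g(x) · h(x) with h(x) = 2·x + 3. Hence g | f, i.e. f ∈ (g).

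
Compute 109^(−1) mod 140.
109^(−1) ≡ 9 (mod 140)

Apply the extended Euclidean algorithm to (140, 109), tracking rows (r, s, t) with s·140 + t·109 = r. Each division r_prev = q·r_cur + r_new produces the new row as (previous row) − q·(current row):
  row A: (140, 1, 0)   [1·140 + 0·109 = 140]
  row B: (109, 0, 1)   [0·140 + 1·109 = 109]
  140 = 1·109 + 31   → row C = row A − 1·row B = (31, 1, −1)   [check: 1·140 − 1·109 = 31]
  109 = 3·31 + 16   → row D = row B − 3·row C = (16, −3, 4)   [check: −3·140 + 4·109 = 16]
  31 = 1·16 + 15   → row E = row C − 1·row D = (15, 4, −5)   [check: 4·140 − 5·109 = 15]
  16 = 1·15 + 1   → row F = row D − 1·row E = (1, −7, 9)   [check: −7·140 + 9·109 = 1]
  15 = 15·1 + 0   → remainder 0, stop. gcd = 1 (last nonzero row F).
The gcd is 1, so 109 is invertible mod 140. The last nonzero row gives −7·140 + 9·109 = 1, so t = 9. So 109^(−1) ≡ 9 (mod 140). Verify: 109 · 9 = 981 ≡ 1 (mod 140). ✓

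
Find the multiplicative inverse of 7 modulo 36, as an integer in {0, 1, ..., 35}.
Apply the extended Euclidean algorithm to (36, 7), tracking rows (r, s, t) with s·36 + t·7 = r. Each division r_prev = q·r_cur + r_new produces the new row as (previous row) − q·(current row):
  row A: (36, 1, 0)   [1·36 + 0·7 = 36]
  row B: (7, 0, 1)   [0·36 + 1·7 = 7]
  36 = 5·7 + 1   → row C = row A − 5·row B = (1, 1, −5)   [check: 1·36 − 5·7 = 1]
  7 = 7·1 + 0   → remainder 0, stop. gcd = 1 (last nonzero row C).
The gcd is 1, so 7 is invertible mod 36. The last nonzero row gives 1·36 − 5·7 = 1, so t = −5. So 7^(−1) ≡ −5 ≡ 31 (mod 36). Verify: 7 · 31 = 217 ≡ 1 (mod 36). ✓

Final answer: 7^(−1) ≡ 31 (mod 36)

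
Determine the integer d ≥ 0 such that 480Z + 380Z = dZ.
(480, 380) = (20); d = 20

In the PID Z, (a, b) is generated by gcd(a, b). Compute gcd(480, 380) with the extended Euclidean algorithm, tracking rows (r, s, t) with s·480 + t·380 = r:
  row A: (480, 1, 0)   [1·480 + 0·380 = 480]
  row B: (380, 0, 1)   [0·480 + 1·380 = 380]
  480 = 1·380 + 100   → row C = row A − 1·row B = (100, 1, −1)   [check: 1·480 − 1·380 = 100]
  380 = 3·100 + 80   → row D = row B − 3·row C = (80, −3, 4)   [check: −3·480 + 4·380 = 80]
  100 = 1·80 + 20   → row E = row C − 1·row D = (20, 4, −5)   [check: 4·480 − 5·380 = 20]
  80 = 4·20 + 0   → remainder 0, stop. gcd = 20 (last nonzero row E).
So gcd(480, 380) = 20, with Bézout identity 4·480 − 5·380 = 20. Containment (⊇): the Bézout identity exhibits 20 as an element of (480, 380), giving (20) ⊆ (480, 380). Containment (⊆): since 20 | 480 and 20 | 380 (480 = 20·24, 380 = 20·19), every Z-linear combination of 480 and 380 is divisible by 20, so (480, 380) ⊆ (20). Therefore (480, 380) = (20), d = 20.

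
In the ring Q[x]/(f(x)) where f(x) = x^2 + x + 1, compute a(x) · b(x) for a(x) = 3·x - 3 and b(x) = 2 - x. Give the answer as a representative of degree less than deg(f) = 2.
First multiply in Q[x] without reducing: a · b = -3·x^2 + 9·x - 6. Now divide by f(x) = x^2 + x + 1, eliminating the leading term at each step:
  leading term -3·x^2: subtract (-3)·f(x) = -3·x^2 - 3·x - 3, leaving 12·x - 3
The degree is now < 2, so this is the remainder. Hence a · b ≡ 12·x - 3 in Q[x]/(f).

Final answer: a · b ≡ 12·x - 3 (mod f(x))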